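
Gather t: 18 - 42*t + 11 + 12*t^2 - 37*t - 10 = 12*t^2 - 79*t + 19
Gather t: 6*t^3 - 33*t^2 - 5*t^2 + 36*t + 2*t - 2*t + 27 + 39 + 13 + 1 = 6*t^3 - 38*t^2 + 36*t + 80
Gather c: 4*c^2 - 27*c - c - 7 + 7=4*c^2 - 28*c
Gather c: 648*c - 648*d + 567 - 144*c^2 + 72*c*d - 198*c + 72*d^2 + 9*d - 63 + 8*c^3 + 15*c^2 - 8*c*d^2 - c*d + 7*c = 8*c^3 - 129*c^2 + c*(-8*d^2 + 71*d + 457) + 72*d^2 - 639*d + 504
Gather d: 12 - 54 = -42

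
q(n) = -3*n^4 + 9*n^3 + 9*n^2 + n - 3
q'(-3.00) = 514.00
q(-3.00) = -411.00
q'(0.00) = 1.00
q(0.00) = -3.00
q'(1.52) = 48.60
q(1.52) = 34.91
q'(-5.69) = 2983.37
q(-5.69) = -4519.92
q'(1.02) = 34.72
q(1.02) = 13.69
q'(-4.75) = 1810.75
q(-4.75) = -2296.43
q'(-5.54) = 2770.33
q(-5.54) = -4088.52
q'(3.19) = -56.37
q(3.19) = 73.27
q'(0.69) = 22.33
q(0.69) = 4.25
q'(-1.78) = 122.18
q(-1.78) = -57.14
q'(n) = -12*n^3 + 27*n^2 + 18*n + 1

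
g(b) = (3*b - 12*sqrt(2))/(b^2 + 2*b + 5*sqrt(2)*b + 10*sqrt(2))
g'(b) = (3*b - 12*sqrt(2))*(-2*b - 5*sqrt(2) - 2)/(b^2 + 2*b + 5*sqrt(2)*b + 10*sqrt(2))^2 + 3/(b^2 + 2*b + 5*sqrt(2)*b + 10*sqrt(2))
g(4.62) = -0.04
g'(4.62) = 0.05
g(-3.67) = 4.93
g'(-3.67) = 0.97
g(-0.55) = -1.97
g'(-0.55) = 1.98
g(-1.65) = -11.55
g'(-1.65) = 36.72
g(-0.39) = -1.69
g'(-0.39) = 1.58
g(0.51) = -0.81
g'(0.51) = 0.59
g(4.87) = -0.03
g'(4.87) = 0.04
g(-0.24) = -1.47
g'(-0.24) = 1.30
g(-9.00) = -3.26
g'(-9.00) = -1.93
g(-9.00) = -3.26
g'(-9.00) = -1.93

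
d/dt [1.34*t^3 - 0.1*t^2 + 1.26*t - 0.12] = 4.02*t^2 - 0.2*t + 1.26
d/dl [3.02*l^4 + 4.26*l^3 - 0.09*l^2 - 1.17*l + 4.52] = 12.08*l^3 + 12.78*l^2 - 0.18*l - 1.17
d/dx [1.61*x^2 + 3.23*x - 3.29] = 3.22*x + 3.23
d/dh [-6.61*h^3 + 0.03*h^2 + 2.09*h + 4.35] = -19.83*h^2 + 0.06*h + 2.09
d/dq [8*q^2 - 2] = 16*q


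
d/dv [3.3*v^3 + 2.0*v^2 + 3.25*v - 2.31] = 9.9*v^2 + 4.0*v + 3.25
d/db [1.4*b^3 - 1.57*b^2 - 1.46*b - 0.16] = 4.2*b^2 - 3.14*b - 1.46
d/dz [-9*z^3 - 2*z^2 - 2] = z*(-27*z - 4)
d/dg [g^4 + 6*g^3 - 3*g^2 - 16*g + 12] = 4*g^3 + 18*g^2 - 6*g - 16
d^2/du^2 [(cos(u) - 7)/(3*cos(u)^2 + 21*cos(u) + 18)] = (-9*(1 - cos(2*u))^2*cos(u) + 35*(1 - cos(2*u))^2 - 2083*cos(u) + 490*cos(2*u) + 177*cos(3*u) + 2*cos(5*u) - 2394)/(12*(cos(u) + 1)^3*(cos(u) + 6)^3)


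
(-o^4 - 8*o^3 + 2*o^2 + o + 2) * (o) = -o^5 - 8*o^4 + 2*o^3 + o^2 + 2*o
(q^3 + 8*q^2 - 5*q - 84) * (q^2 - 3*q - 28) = q^5 + 5*q^4 - 57*q^3 - 293*q^2 + 392*q + 2352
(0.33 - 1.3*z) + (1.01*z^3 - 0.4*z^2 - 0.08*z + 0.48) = 1.01*z^3 - 0.4*z^2 - 1.38*z + 0.81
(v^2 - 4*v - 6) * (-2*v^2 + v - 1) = -2*v^4 + 9*v^3 + 7*v^2 - 2*v + 6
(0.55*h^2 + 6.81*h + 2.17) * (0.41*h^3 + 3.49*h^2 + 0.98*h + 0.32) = 0.2255*h^5 + 4.7116*h^4 + 25.1956*h^3 + 14.4231*h^2 + 4.3058*h + 0.6944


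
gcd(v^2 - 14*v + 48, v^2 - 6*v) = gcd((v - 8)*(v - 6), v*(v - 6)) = v - 6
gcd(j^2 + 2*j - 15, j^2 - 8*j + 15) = j - 3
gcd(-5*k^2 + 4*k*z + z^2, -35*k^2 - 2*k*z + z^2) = 5*k + z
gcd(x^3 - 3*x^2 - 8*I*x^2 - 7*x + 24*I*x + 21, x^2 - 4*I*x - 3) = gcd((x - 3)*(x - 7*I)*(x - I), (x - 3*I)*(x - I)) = x - I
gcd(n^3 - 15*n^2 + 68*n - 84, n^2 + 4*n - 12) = n - 2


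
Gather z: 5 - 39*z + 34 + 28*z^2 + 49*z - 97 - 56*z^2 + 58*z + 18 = -28*z^2 + 68*z - 40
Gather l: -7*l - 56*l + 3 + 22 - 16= 9 - 63*l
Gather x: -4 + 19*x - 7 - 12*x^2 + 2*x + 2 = -12*x^2 + 21*x - 9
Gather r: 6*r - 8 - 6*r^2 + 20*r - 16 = -6*r^2 + 26*r - 24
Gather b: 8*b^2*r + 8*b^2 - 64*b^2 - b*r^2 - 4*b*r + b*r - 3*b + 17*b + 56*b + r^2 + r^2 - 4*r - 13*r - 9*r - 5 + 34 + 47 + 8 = b^2*(8*r - 56) + b*(-r^2 - 3*r + 70) + 2*r^2 - 26*r + 84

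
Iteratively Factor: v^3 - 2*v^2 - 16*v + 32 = (v - 4)*(v^2 + 2*v - 8) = (v - 4)*(v - 2)*(v + 4)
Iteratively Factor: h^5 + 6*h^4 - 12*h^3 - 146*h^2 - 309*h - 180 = (h + 1)*(h^4 + 5*h^3 - 17*h^2 - 129*h - 180) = (h + 1)*(h + 3)*(h^3 + 2*h^2 - 23*h - 60) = (h + 1)*(h + 3)*(h + 4)*(h^2 - 2*h - 15) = (h + 1)*(h + 3)^2*(h + 4)*(h - 5)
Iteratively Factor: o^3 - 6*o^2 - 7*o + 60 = (o + 3)*(o^2 - 9*o + 20) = (o - 4)*(o + 3)*(o - 5)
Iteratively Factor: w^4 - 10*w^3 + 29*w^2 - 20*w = (w - 1)*(w^3 - 9*w^2 + 20*w) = (w - 5)*(w - 1)*(w^2 - 4*w) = (w - 5)*(w - 4)*(w - 1)*(w)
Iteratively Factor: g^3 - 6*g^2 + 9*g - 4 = (g - 4)*(g^2 - 2*g + 1) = (g - 4)*(g - 1)*(g - 1)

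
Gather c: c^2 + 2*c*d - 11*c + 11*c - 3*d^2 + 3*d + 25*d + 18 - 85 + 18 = c^2 + 2*c*d - 3*d^2 + 28*d - 49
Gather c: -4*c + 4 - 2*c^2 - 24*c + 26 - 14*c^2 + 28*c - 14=16 - 16*c^2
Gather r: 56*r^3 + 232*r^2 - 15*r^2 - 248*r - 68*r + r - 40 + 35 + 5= 56*r^3 + 217*r^2 - 315*r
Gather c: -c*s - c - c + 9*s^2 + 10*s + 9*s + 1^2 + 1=c*(-s - 2) + 9*s^2 + 19*s + 2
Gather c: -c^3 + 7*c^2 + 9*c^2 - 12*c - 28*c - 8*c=-c^3 + 16*c^2 - 48*c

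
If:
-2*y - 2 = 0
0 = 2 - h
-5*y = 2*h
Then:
No Solution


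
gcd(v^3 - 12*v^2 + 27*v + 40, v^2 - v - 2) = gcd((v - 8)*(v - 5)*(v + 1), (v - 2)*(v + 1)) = v + 1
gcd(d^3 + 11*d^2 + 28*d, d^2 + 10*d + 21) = d + 7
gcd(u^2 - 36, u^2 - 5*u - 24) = 1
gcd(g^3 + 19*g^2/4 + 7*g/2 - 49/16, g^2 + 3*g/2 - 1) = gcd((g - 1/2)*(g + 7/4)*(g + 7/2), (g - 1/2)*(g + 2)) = g - 1/2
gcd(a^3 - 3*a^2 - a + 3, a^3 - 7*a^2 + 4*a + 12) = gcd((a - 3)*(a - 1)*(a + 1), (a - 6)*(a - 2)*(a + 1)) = a + 1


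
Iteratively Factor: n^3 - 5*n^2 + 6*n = (n - 3)*(n^2 - 2*n) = n*(n - 3)*(n - 2)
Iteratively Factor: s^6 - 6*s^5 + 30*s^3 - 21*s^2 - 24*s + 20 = (s + 1)*(s^5 - 7*s^4 + 7*s^3 + 23*s^2 - 44*s + 20) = (s - 1)*(s + 1)*(s^4 - 6*s^3 + s^2 + 24*s - 20) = (s - 1)^2*(s + 1)*(s^3 - 5*s^2 - 4*s + 20) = (s - 5)*(s - 1)^2*(s + 1)*(s^2 - 4) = (s - 5)*(s - 1)^2*(s + 1)*(s + 2)*(s - 2)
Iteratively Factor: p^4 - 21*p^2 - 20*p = (p + 4)*(p^3 - 4*p^2 - 5*p) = (p + 1)*(p + 4)*(p^2 - 5*p) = p*(p + 1)*(p + 4)*(p - 5)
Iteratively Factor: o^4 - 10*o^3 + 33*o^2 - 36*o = (o)*(o^3 - 10*o^2 + 33*o - 36) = o*(o - 4)*(o^2 - 6*o + 9) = o*(o - 4)*(o - 3)*(o - 3)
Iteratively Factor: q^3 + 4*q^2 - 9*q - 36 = (q + 3)*(q^2 + q - 12) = (q + 3)*(q + 4)*(q - 3)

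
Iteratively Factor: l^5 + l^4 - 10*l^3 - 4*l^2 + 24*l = (l)*(l^4 + l^3 - 10*l^2 - 4*l + 24) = l*(l - 2)*(l^3 + 3*l^2 - 4*l - 12) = l*(l - 2)*(l + 2)*(l^2 + l - 6) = l*(l - 2)^2*(l + 2)*(l + 3)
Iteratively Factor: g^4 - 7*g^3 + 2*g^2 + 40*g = (g - 5)*(g^3 - 2*g^2 - 8*g) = (g - 5)*(g - 4)*(g^2 + 2*g) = (g - 5)*(g - 4)*(g + 2)*(g)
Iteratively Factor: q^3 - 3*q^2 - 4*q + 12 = (q - 3)*(q^2 - 4) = (q - 3)*(q + 2)*(q - 2)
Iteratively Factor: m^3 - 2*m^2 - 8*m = (m)*(m^2 - 2*m - 8) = m*(m - 4)*(m + 2)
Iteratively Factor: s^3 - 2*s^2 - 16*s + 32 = (s + 4)*(s^2 - 6*s + 8) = (s - 2)*(s + 4)*(s - 4)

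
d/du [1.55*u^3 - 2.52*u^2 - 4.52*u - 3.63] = 4.65*u^2 - 5.04*u - 4.52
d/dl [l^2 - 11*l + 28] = 2*l - 11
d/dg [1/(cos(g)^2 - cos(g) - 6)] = (2*cos(g) - 1)*sin(g)/(sin(g)^2 + cos(g) + 5)^2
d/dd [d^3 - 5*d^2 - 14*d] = 3*d^2 - 10*d - 14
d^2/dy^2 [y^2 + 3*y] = 2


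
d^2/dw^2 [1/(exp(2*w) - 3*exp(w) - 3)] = ((3 - 4*exp(w))*(-exp(2*w) + 3*exp(w) + 3) - 2*(2*exp(w) - 3)^2*exp(w))*exp(w)/(-exp(2*w) + 3*exp(w) + 3)^3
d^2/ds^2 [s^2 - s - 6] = 2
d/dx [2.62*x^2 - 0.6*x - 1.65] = 5.24*x - 0.6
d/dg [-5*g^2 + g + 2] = 1 - 10*g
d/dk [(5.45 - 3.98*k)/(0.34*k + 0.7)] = (-1.57726*k - 3.2473)/(0.34*k + 0.7)^3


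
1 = 1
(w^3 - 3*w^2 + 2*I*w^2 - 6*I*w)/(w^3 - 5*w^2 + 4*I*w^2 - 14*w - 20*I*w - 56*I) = w*(w^2 + w*(-3 + 2*I) - 6*I)/(w^3 + w^2*(-5 + 4*I) - 2*w*(7 + 10*I) - 56*I)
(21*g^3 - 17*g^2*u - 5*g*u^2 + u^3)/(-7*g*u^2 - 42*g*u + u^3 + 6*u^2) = (-3*g^2 + 2*g*u + u^2)/(u*(u + 6))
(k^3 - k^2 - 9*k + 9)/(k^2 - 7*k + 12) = (k^2 + 2*k - 3)/(k - 4)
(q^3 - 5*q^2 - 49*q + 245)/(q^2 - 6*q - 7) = (q^2 + 2*q - 35)/(q + 1)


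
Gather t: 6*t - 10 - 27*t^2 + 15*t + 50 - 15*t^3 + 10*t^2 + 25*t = -15*t^3 - 17*t^2 + 46*t + 40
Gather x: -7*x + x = -6*x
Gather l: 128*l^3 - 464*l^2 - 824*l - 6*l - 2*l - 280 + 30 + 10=128*l^3 - 464*l^2 - 832*l - 240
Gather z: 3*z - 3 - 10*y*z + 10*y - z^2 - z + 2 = 10*y - z^2 + z*(2 - 10*y) - 1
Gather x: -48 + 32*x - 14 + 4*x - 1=36*x - 63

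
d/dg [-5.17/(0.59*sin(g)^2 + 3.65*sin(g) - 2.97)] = (6.1006*sin(g) + 18.8705)*cos(g)/(0.59*sin(g)^2 + 3.65*sin(g) - 2.97)^2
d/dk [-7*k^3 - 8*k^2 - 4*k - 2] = -21*k^2 - 16*k - 4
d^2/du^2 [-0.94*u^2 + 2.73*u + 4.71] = -1.88000000000000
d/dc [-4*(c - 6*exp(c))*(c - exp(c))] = 28*c*exp(c) - 8*c - 48*exp(2*c) + 28*exp(c)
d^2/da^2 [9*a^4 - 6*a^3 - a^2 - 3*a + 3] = 108*a^2 - 36*a - 2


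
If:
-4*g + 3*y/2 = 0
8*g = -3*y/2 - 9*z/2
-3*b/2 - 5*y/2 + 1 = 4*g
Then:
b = 8*z/3 + 2/3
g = -3*z/8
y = -z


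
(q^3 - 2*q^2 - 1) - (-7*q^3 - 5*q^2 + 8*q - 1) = 8*q^3 + 3*q^2 - 8*q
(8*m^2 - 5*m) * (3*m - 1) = 24*m^3 - 23*m^2 + 5*m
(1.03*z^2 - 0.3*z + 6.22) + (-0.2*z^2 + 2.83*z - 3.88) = 0.83*z^2 + 2.53*z + 2.34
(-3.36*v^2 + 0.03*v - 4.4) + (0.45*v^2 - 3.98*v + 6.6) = -2.91*v^2 - 3.95*v + 2.2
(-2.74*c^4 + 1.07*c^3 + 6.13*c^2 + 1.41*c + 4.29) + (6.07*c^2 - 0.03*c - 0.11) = -2.74*c^4 + 1.07*c^3 + 12.2*c^2 + 1.38*c + 4.18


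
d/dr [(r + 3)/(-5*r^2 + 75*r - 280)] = (-r^2 + 15*r + (r + 3)*(2*r - 15) - 56)/(5*(r^2 - 15*r + 56)^2)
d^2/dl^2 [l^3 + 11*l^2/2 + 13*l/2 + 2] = 6*l + 11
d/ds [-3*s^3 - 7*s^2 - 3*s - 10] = -9*s^2 - 14*s - 3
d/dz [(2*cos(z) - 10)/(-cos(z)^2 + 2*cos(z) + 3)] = 2*(sin(z)^2 + 10*cos(z) - 14)*sin(z)/(sin(z)^2 + 2*cos(z) + 2)^2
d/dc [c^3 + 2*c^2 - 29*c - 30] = 3*c^2 + 4*c - 29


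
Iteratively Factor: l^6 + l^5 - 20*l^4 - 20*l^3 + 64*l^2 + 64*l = (l - 2)*(l^5 + 3*l^4 - 14*l^3 - 48*l^2 - 32*l) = (l - 4)*(l - 2)*(l^4 + 7*l^3 + 14*l^2 + 8*l) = (l - 4)*(l - 2)*(l + 4)*(l^3 + 3*l^2 + 2*l) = (l - 4)*(l - 2)*(l + 2)*(l + 4)*(l^2 + l) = l*(l - 4)*(l - 2)*(l + 2)*(l + 4)*(l + 1)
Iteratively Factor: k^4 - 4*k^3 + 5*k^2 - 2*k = (k - 2)*(k^3 - 2*k^2 + k) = k*(k - 2)*(k^2 - 2*k + 1) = k*(k - 2)*(k - 1)*(k - 1)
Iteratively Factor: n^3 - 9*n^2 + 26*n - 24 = (n - 4)*(n^2 - 5*n + 6) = (n - 4)*(n - 2)*(n - 3)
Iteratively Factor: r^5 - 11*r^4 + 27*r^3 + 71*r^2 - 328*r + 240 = (r - 4)*(r^4 - 7*r^3 - r^2 + 67*r - 60) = (r - 5)*(r - 4)*(r^3 - 2*r^2 - 11*r + 12) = (r - 5)*(r - 4)*(r - 1)*(r^2 - r - 12) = (r - 5)*(r - 4)*(r - 1)*(r + 3)*(r - 4)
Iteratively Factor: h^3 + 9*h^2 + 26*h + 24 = (h + 2)*(h^2 + 7*h + 12) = (h + 2)*(h + 3)*(h + 4)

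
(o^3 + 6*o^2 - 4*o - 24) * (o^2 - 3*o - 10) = o^5 + 3*o^4 - 32*o^3 - 72*o^2 + 112*o + 240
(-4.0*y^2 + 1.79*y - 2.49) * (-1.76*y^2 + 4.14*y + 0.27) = 7.04*y^4 - 19.7104*y^3 + 10.713*y^2 - 9.8253*y - 0.6723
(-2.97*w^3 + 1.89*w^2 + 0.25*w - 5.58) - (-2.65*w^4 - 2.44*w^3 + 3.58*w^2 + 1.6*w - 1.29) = 2.65*w^4 - 0.53*w^3 - 1.69*w^2 - 1.35*w - 4.29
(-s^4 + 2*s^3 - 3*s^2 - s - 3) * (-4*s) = 4*s^5 - 8*s^4 + 12*s^3 + 4*s^2 + 12*s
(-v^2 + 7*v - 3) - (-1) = -v^2 + 7*v - 2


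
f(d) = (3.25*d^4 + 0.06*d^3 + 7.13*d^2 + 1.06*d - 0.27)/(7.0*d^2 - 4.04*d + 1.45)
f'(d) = (4.04 - 14.0*d)*(3.25*d^4 + 0.06*d^3 + 7.13*d^2 + 1.06*d - 0.27)/(7.0*d^2 - 4.04*d + 1.45)^2 + (13.0*d^3 + 0.18*d^2 + 14.26*d + 1.06)/(7.0*d^2 - 4.04*d + 1.45) = (45.5*d^5 - 38.97*d^4 + 18.3652*d^3 - 35.9642*d^2 + 24.457*d + 0.4462)/(49.0*d^4 - 56.56*d^3 + 36.6216*d^2 - 11.716*d + 2.1025)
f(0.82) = 2.42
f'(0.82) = 0.70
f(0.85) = 2.45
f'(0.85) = 0.67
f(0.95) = 2.51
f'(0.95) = 0.68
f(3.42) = 7.68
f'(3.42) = 3.39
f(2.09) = 4.06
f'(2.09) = 2.04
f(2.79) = 5.74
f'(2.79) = 2.77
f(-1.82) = 1.77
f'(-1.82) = -1.57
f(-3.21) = 4.77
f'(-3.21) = -2.76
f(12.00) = 71.32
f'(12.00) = 11.41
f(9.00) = 41.26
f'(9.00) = 8.62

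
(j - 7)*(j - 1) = j^2 - 8*j + 7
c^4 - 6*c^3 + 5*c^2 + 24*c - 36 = (c - 3)^2*(c - 2)*(c + 2)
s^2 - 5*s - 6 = (s - 6)*(s + 1)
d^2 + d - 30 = (d - 5)*(d + 6)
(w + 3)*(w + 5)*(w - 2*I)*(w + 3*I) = w^4 + 8*w^3 + I*w^3 + 21*w^2 + 8*I*w^2 + 48*w + 15*I*w + 90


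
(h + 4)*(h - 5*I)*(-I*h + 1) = -I*h^3 - 4*h^2 - 4*I*h^2 - 16*h - 5*I*h - 20*I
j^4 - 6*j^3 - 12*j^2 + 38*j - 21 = (j - 7)*(j - 1)^2*(j + 3)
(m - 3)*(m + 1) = m^2 - 2*m - 3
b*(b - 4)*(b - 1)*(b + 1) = b^4 - 4*b^3 - b^2 + 4*b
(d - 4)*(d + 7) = d^2 + 3*d - 28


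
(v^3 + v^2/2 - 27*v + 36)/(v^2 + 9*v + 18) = (v^2 - 11*v/2 + 6)/(v + 3)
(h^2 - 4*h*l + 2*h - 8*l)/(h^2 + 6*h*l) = (h^2 - 4*h*l + 2*h - 8*l)/(h*(h + 6*l))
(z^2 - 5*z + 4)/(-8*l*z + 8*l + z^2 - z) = (z - 4)/(-8*l + z)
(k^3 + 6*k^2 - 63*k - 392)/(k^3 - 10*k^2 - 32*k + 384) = (k^2 + 14*k + 49)/(k^2 - 2*k - 48)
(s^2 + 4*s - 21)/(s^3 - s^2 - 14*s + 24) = (s + 7)/(s^2 + 2*s - 8)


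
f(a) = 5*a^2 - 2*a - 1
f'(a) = 10*a - 2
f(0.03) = -1.06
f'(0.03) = -1.70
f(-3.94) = 84.50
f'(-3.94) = -41.40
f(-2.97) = 49.04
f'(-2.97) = -31.70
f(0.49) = -0.78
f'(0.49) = 2.90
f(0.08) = -1.13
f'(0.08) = -1.20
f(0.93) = 1.46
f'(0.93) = 7.30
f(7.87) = 292.94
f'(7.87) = 76.70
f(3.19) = 43.50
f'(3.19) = 29.90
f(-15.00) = 1154.00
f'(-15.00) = -152.00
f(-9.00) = 422.00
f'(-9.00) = -92.00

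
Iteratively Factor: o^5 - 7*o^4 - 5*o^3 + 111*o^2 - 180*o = (o - 3)*(o^4 - 4*o^3 - 17*o^2 + 60*o) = (o - 5)*(o - 3)*(o^3 + o^2 - 12*o) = (o - 5)*(o - 3)^2*(o^2 + 4*o) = o*(o - 5)*(o - 3)^2*(o + 4)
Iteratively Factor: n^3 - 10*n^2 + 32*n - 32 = (n - 4)*(n^2 - 6*n + 8) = (n - 4)^2*(n - 2)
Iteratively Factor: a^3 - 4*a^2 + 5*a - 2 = (a - 2)*(a^2 - 2*a + 1) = (a - 2)*(a - 1)*(a - 1)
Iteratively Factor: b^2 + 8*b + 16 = (b + 4)*(b + 4)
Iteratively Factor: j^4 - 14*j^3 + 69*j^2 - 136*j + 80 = (j - 4)*(j^3 - 10*j^2 + 29*j - 20) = (j - 5)*(j - 4)*(j^2 - 5*j + 4) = (j - 5)*(j - 4)^2*(j - 1)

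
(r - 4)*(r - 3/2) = r^2 - 11*r/2 + 6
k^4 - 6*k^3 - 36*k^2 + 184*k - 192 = (k - 8)*(k - 2)^2*(k + 6)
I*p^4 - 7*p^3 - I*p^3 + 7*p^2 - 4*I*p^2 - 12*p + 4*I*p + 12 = (p - I)*(p + 2*I)*(p + 6*I)*(I*p - I)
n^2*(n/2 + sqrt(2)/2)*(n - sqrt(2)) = n^4/2 - n^2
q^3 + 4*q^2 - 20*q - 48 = (q - 4)*(q + 2)*(q + 6)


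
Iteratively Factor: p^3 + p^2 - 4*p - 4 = (p + 1)*(p^2 - 4) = (p - 2)*(p + 1)*(p + 2)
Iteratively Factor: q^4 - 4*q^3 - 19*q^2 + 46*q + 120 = (q + 3)*(q^3 - 7*q^2 + 2*q + 40) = (q + 2)*(q + 3)*(q^2 - 9*q + 20) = (q - 5)*(q + 2)*(q + 3)*(q - 4)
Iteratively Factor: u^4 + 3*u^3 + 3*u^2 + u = (u + 1)*(u^3 + 2*u^2 + u) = u*(u + 1)*(u^2 + 2*u + 1) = u*(u + 1)^2*(u + 1)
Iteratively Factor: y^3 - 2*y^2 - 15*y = (y + 3)*(y^2 - 5*y) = y*(y + 3)*(y - 5)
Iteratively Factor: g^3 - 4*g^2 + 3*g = (g)*(g^2 - 4*g + 3) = g*(g - 1)*(g - 3)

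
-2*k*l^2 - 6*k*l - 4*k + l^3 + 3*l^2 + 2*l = (-2*k + l)*(l + 1)*(l + 2)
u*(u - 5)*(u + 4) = u^3 - u^2 - 20*u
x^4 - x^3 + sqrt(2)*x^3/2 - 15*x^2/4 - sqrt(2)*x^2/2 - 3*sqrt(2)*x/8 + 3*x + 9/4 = (x - 3/2)*(x + 1/2)*(x - sqrt(2))*(x + 3*sqrt(2)/2)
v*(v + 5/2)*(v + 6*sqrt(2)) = v^3 + 5*v^2/2 + 6*sqrt(2)*v^2 + 15*sqrt(2)*v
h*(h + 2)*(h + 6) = h^3 + 8*h^2 + 12*h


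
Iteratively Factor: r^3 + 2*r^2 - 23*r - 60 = (r + 3)*(r^2 - r - 20) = (r - 5)*(r + 3)*(r + 4)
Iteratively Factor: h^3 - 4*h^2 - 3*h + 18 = (h - 3)*(h^2 - h - 6) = (h - 3)*(h + 2)*(h - 3)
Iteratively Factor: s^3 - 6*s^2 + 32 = (s + 2)*(s^2 - 8*s + 16) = (s - 4)*(s + 2)*(s - 4)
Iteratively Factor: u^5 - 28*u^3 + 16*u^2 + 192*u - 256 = (u - 4)*(u^4 + 4*u^3 - 12*u^2 - 32*u + 64) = (u - 4)*(u + 4)*(u^3 - 12*u + 16) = (u - 4)*(u - 2)*(u + 4)*(u^2 + 2*u - 8) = (u - 4)*(u - 2)^2*(u + 4)*(u + 4)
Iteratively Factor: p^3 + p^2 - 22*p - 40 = (p - 5)*(p^2 + 6*p + 8) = (p - 5)*(p + 2)*(p + 4)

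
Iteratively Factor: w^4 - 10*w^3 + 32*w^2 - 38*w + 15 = (w - 1)*(w^3 - 9*w^2 + 23*w - 15) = (w - 1)^2*(w^2 - 8*w + 15) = (w - 3)*(w - 1)^2*(w - 5)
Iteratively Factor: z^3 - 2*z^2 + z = (z)*(z^2 - 2*z + 1) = z*(z - 1)*(z - 1)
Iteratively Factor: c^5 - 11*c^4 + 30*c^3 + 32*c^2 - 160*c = (c)*(c^4 - 11*c^3 + 30*c^2 + 32*c - 160) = c*(c - 4)*(c^3 - 7*c^2 + 2*c + 40) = c*(c - 4)*(c + 2)*(c^2 - 9*c + 20) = c*(c - 5)*(c - 4)*(c + 2)*(c - 4)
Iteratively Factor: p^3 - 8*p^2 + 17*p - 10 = (p - 2)*(p^2 - 6*p + 5) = (p - 5)*(p - 2)*(p - 1)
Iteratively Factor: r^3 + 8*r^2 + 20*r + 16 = (r + 4)*(r^2 + 4*r + 4) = (r + 2)*(r + 4)*(r + 2)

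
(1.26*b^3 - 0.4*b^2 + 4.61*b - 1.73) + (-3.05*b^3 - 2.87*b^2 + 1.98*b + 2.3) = -1.79*b^3 - 3.27*b^2 + 6.59*b + 0.57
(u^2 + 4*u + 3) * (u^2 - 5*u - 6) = u^4 - u^3 - 23*u^2 - 39*u - 18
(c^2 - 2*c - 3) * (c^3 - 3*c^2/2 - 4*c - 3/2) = c^5 - 7*c^4/2 - 4*c^3 + 11*c^2 + 15*c + 9/2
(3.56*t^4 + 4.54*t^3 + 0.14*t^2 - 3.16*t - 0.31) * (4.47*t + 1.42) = 15.9132*t^5 + 25.349*t^4 + 7.0726*t^3 - 13.9264*t^2 - 5.8729*t - 0.4402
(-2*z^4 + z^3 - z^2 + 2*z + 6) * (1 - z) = 2*z^5 - 3*z^4 + 2*z^3 - 3*z^2 - 4*z + 6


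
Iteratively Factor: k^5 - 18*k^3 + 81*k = (k)*(k^4 - 18*k^2 + 81) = k*(k - 3)*(k^3 + 3*k^2 - 9*k - 27) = k*(k - 3)*(k + 3)*(k^2 - 9) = k*(k - 3)^2*(k + 3)*(k + 3)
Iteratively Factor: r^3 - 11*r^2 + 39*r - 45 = (r - 3)*(r^2 - 8*r + 15) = (r - 5)*(r - 3)*(r - 3)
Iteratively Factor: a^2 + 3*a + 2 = (a + 2)*(a + 1)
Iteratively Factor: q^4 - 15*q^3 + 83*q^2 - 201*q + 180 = (q - 5)*(q^3 - 10*q^2 + 33*q - 36) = (q - 5)*(q - 3)*(q^2 - 7*q + 12) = (q - 5)*(q - 3)^2*(q - 4)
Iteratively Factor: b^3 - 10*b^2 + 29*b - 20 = (b - 5)*(b^2 - 5*b + 4) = (b - 5)*(b - 4)*(b - 1)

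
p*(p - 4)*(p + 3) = p^3 - p^2 - 12*p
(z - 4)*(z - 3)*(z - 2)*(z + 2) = z^4 - 7*z^3 + 8*z^2 + 28*z - 48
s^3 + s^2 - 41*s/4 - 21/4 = (s - 3)*(s + 1/2)*(s + 7/2)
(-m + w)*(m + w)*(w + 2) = -m^2*w - 2*m^2 + w^3 + 2*w^2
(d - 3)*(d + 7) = d^2 + 4*d - 21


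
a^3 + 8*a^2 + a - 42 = (a - 2)*(a + 3)*(a + 7)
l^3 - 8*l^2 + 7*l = l*(l - 7)*(l - 1)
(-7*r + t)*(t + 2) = -7*r*t - 14*r + t^2 + 2*t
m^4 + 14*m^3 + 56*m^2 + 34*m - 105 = (m - 1)*(m + 3)*(m + 5)*(m + 7)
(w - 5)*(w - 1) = w^2 - 6*w + 5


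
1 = 1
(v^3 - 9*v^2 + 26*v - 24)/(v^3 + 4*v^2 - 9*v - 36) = (v^2 - 6*v + 8)/(v^2 + 7*v + 12)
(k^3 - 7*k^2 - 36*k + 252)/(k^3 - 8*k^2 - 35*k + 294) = (k - 6)/(k - 7)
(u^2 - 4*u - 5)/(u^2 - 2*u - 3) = (u - 5)/(u - 3)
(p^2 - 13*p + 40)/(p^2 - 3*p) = (p^2 - 13*p + 40)/(p*(p - 3))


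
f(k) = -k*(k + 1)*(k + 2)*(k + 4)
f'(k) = -k*(k + 1)*(k + 2) - k*(k + 1)*(k + 4) - k*(k + 2)*(k + 4) - (k + 1)*(k + 2)*(k + 4) = -4*k^3 - 21*k^2 - 28*k - 8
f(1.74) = -102.35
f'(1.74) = -141.37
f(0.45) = -7.11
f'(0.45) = -25.22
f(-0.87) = 0.40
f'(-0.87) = 3.10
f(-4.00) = 0.00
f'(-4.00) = 24.00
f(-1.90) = -0.36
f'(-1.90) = -3.17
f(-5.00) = -60.00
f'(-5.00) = 107.00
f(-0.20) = 1.09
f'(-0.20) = -3.21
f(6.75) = -4920.64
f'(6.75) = -2384.00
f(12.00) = -34944.00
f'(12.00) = -10280.00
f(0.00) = 0.00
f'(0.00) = -8.00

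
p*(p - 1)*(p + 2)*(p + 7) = p^4 + 8*p^3 + 5*p^2 - 14*p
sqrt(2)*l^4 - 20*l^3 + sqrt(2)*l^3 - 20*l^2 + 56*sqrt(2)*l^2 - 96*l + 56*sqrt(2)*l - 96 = (l - 6*sqrt(2))*(l - 2*sqrt(2))^2*(sqrt(2)*l + sqrt(2))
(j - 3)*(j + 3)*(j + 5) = j^3 + 5*j^2 - 9*j - 45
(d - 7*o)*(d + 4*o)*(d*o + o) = d^3*o - 3*d^2*o^2 + d^2*o - 28*d*o^3 - 3*d*o^2 - 28*o^3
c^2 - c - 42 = (c - 7)*(c + 6)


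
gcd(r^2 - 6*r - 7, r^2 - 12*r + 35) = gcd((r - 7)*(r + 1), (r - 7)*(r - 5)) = r - 7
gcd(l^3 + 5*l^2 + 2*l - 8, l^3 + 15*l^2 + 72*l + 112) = l + 4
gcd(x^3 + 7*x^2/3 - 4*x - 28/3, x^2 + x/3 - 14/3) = x^2 + x/3 - 14/3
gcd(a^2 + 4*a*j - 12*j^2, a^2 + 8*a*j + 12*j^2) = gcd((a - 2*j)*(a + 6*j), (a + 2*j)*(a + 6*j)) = a + 6*j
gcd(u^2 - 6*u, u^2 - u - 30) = u - 6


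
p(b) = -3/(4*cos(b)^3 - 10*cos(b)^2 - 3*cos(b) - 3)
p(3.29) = 0.22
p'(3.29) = 0.07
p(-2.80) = 0.24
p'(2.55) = -0.39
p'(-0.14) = -0.03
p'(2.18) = -1.08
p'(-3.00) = 0.06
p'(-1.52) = -1.18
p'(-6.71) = -0.12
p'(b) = -3*(12*sin(b)*cos(b)^2 - 20*sin(b)*cos(b) - 3*sin(b))/(4*cos(b)^3 - 10*cos(b)^2 - 3*cos(b) - 3)^2 = 3*(10*sin(2*b) - 3*sin(3*b))/(-5*cos(2*b) + cos(3*b) - 8)^2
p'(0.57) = 0.18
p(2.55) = 0.31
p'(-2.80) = 0.17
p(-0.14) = 0.25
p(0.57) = 0.29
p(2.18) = 0.57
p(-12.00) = 0.29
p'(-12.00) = 0.17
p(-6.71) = 0.27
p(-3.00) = 0.22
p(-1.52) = 0.94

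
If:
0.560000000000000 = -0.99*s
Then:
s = -0.57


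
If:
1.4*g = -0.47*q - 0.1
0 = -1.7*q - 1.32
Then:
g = 0.19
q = -0.78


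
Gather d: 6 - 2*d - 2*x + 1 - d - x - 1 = -3*d - 3*x + 6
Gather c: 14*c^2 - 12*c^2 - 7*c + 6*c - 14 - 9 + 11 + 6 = 2*c^2 - c - 6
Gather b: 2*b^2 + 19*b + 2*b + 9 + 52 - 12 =2*b^2 + 21*b + 49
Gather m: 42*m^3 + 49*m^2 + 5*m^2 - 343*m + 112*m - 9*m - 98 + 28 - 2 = 42*m^3 + 54*m^2 - 240*m - 72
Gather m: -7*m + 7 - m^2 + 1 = -m^2 - 7*m + 8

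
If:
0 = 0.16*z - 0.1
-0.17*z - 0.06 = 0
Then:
No Solution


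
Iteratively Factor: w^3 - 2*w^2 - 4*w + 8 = (w - 2)*(w^2 - 4) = (w - 2)^2*(w + 2)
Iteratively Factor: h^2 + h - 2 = (h + 2)*(h - 1)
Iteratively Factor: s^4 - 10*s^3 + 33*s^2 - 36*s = (s - 3)*(s^3 - 7*s^2 + 12*s) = (s - 4)*(s - 3)*(s^2 - 3*s) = (s - 4)*(s - 3)^2*(s)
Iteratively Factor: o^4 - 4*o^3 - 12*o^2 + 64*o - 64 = (o + 4)*(o^3 - 8*o^2 + 20*o - 16) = (o - 2)*(o + 4)*(o^2 - 6*o + 8) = (o - 2)^2*(o + 4)*(o - 4)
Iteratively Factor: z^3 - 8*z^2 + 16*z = (z - 4)*(z^2 - 4*z) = z*(z - 4)*(z - 4)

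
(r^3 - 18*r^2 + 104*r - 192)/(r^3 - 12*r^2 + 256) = (r^2 - 10*r + 24)/(r^2 - 4*r - 32)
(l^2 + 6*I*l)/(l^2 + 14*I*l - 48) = l/(l + 8*I)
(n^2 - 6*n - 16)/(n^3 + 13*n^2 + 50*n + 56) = (n - 8)/(n^2 + 11*n + 28)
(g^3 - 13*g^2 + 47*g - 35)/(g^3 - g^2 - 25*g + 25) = (g - 7)/(g + 5)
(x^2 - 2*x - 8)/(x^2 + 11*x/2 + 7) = 2*(x - 4)/(2*x + 7)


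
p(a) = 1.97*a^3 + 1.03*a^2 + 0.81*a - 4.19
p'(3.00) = 60.18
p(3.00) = 60.70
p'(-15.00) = 1299.66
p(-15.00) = -6433.34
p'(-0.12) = 0.65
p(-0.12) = -4.28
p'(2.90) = 56.49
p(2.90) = 54.87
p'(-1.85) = 17.23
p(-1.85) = -14.64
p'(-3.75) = 76.19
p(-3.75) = -96.63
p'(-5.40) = 162.02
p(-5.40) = -288.73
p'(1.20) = 11.79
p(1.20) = 1.67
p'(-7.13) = 286.57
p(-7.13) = -671.66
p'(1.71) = 21.61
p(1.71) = 10.06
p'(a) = 5.91*a^2 + 2.06*a + 0.81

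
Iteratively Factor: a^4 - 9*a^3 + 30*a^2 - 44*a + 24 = (a - 2)*(a^3 - 7*a^2 + 16*a - 12) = (a - 2)^2*(a^2 - 5*a + 6) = (a - 2)^3*(a - 3)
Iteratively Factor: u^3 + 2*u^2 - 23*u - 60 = (u - 5)*(u^2 + 7*u + 12) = (u - 5)*(u + 4)*(u + 3)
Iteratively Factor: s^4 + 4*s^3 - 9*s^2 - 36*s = (s - 3)*(s^3 + 7*s^2 + 12*s) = s*(s - 3)*(s^2 + 7*s + 12) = s*(s - 3)*(s + 4)*(s + 3)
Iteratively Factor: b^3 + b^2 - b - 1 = (b + 1)*(b^2 - 1) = (b - 1)*(b + 1)*(b + 1)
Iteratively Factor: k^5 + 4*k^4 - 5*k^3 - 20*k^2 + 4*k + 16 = (k - 1)*(k^4 + 5*k^3 - 20*k - 16) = (k - 2)*(k - 1)*(k^3 + 7*k^2 + 14*k + 8) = (k - 2)*(k - 1)*(k + 4)*(k^2 + 3*k + 2) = (k - 2)*(k - 1)*(k + 2)*(k + 4)*(k + 1)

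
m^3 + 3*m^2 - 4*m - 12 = (m - 2)*(m + 2)*(m + 3)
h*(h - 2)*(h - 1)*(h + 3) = h^4 - 7*h^2 + 6*h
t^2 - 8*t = t*(t - 8)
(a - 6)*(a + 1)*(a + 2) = a^3 - 3*a^2 - 16*a - 12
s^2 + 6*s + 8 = (s + 2)*(s + 4)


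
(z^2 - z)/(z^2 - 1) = z/(z + 1)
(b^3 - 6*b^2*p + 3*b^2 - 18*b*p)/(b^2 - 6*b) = (b^2 - 6*b*p + 3*b - 18*p)/(b - 6)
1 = 1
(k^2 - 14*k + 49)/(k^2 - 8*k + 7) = (k - 7)/(k - 1)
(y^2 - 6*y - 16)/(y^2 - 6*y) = (y^2 - 6*y - 16)/(y*(y - 6))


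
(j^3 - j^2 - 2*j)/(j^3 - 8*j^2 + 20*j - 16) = j*(j + 1)/(j^2 - 6*j + 8)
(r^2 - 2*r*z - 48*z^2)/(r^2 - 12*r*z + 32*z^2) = (-r - 6*z)/(-r + 4*z)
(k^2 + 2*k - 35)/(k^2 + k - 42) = (k - 5)/(k - 6)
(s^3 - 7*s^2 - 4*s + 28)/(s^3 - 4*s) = (s - 7)/s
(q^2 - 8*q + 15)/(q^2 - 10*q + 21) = (q - 5)/(q - 7)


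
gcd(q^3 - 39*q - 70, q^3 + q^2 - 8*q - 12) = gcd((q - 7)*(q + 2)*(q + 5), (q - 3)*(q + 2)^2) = q + 2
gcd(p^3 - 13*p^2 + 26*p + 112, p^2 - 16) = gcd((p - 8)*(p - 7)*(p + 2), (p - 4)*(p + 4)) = 1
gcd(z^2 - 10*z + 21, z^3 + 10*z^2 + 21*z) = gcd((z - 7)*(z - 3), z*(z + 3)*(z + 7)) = 1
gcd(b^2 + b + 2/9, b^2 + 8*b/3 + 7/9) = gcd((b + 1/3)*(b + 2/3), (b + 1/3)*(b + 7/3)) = b + 1/3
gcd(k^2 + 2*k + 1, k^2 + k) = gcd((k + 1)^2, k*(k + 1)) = k + 1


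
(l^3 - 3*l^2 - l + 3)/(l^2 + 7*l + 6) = (l^2 - 4*l + 3)/(l + 6)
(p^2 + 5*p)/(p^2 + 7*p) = (p + 5)/(p + 7)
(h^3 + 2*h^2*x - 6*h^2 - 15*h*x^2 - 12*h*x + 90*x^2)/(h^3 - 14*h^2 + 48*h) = (h^2 + 2*h*x - 15*x^2)/(h*(h - 8))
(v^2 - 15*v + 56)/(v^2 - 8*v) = (v - 7)/v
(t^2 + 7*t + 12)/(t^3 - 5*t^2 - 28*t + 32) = (t + 3)/(t^2 - 9*t + 8)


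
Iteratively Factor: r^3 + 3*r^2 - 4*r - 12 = (r + 3)*(r^2 - 4) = (r + 2)*(r + 3)*(r - 2)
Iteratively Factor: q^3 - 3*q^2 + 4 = (q + 1)*(q^2 - 4*q + 4) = (q - 2)*(q + 1)*(q - 2)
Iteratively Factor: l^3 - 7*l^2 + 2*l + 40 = (l - 4)*(l^2 - 3*l - 10) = (l - 4)*(l + 2)*(l - 5)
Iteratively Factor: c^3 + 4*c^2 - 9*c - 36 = (c + 3)*(c^2 + c - 12) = (c - 3)*(c + 3)*(c + 4)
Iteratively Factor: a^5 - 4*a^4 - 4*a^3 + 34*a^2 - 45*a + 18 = (a - 3)*(a^4 - a^3 - 7*a^2 + 13*a - 6) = (a - 3)*(a - 1)*(a^3 - 7*a + 6) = (a - 3)*(a - 1)^2*(a^2 + a - 6) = (a - 3)*(a - 1)^2*(a + 3)*(a - 2)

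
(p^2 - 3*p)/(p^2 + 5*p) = (p - 3)/(p + 5)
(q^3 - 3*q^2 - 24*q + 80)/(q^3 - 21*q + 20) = (q - 4)/(q - 1)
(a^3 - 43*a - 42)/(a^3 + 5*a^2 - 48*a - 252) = (a + 1)/(a + 6)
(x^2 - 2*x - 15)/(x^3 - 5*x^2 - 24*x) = (x - 5)/(x*(x - 8))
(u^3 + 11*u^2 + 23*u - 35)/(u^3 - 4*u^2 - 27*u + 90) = (u^2 + 6*u - 7)/(u^2 - 9*u + 18)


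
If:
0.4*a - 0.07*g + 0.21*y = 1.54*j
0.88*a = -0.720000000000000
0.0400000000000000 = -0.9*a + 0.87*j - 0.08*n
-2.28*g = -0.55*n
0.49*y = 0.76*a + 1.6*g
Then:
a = -0.82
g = -22.28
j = -9.29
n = -92.35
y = -74.01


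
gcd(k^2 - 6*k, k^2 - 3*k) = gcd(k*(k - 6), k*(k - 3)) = k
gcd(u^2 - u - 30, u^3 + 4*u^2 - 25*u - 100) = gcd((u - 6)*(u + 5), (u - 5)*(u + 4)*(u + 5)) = u + 5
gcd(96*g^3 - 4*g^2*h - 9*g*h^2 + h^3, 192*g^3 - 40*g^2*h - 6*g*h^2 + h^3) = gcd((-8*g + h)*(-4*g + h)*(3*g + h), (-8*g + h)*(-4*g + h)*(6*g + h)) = 32*g^2 - 12*g*h + h^2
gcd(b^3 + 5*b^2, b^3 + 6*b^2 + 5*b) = b^2 + 5*b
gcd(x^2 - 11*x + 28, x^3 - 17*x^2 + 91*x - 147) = x - 7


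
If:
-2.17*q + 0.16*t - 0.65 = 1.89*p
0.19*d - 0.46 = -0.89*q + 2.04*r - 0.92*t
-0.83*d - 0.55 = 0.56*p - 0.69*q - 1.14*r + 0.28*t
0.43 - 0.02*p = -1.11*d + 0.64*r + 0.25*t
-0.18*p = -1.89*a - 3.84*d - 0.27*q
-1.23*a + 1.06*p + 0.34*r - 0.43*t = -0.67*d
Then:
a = -0.68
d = 0.29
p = -0.56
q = 0.30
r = 0.60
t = 1.49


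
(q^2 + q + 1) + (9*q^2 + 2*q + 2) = 10*q^2 + 3*q + 3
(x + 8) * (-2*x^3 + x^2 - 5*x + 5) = -2*x^4 - 15*x^3 + 3*x^2 - 35*x + 40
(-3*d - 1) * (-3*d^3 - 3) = 9*d^4 + 3*d^3 + 9*d + 3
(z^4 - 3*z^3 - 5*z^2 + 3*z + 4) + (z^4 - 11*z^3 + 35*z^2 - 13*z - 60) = 2*z^4 - 14*z^3 + 30*z^2 - 10*z - 56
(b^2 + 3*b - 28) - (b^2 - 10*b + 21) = 13*b - 49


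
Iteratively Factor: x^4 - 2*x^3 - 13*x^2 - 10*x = (x)*(x^3 - 2*x^2 - 13*x - 10) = x*(x - 5)*(x^2 + 3*x + 2) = x*(x - 5)*(x + 2)*(x + 1)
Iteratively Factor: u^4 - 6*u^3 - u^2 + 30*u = (u + 2)*(u^3 - 8*u^2 + 15*u) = u*(u + 2)*(u^2 - 8*u + 15) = u*(u - 3)*(u + 2)*(u - 5)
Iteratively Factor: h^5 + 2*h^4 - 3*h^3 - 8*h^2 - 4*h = (h + 1)*(h^4 + h^3 - 4*h^2 - 4*h) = h*(h + 1)*(h^3 + h^2 - 4*h - 4) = h*(h + 1)^2*(h^2 - 4) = h*(h - 2)*(h + 1)^2*(h + 2)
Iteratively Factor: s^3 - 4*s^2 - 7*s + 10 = (s - 1)*(s^2 - 3*s - 10) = (s - 5)*(s - 1)*(s + 2)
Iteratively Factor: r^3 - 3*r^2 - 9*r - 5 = (r + 1)*(r^2 - 4*r - 5) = (r + 1)^2*(r - 5)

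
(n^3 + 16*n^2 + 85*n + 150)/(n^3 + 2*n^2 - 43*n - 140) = (n^2 + 11*n + 30)/(n^2 - 3*n - 28)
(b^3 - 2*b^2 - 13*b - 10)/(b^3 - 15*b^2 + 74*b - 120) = (b^2 + 3*b + 2)/(b^2 - 10*b + 24)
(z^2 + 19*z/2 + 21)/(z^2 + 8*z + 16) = (z^2 + 19*z/2 + 21)/(z^2 + 8*z + 16)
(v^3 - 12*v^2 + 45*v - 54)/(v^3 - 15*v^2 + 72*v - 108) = (v - 3)/(v - 6)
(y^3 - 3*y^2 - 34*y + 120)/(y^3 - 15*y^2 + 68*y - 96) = (y^2 + y - 30)/(y^2 - 11*y + 24)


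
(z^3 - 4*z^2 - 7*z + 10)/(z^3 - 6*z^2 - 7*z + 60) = (z^2 + z - 2)/(z^2 - z - 12)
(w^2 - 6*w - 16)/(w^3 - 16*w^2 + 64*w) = (w + 2)/(w*(w - 8))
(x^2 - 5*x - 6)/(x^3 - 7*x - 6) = (x - 6)/(x^2 - x - 6)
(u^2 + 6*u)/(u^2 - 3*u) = (u + 6)/(u - 3)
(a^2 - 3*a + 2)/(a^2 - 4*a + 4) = (a - 1)/(a - 2)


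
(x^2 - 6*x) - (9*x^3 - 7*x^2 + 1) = -9*x^3 + 8*x^2 - 6*x - 1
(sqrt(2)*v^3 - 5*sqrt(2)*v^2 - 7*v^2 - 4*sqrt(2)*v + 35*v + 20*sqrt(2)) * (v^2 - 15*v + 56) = sqrt(2)*v^5 - 20*sqrt(2)*v^4 - 7*v^4 + 140*v^3 + 127*sqrt(2)*v^3 - 917*v^2 - 200*sqrt(2)*v^2 - 524*sqrt(2)*v + 1960*v + 1120*sqrt(2)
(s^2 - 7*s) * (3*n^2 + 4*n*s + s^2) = 3*n^2*s^2 - 21*n^2*s + 4*n*s^3 - 28*n*s^2 + s^4 - 7*s^3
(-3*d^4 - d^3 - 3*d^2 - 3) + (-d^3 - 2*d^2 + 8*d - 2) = -3*d^4 - 2*d^3 - 5*d^2 + 8*d - 5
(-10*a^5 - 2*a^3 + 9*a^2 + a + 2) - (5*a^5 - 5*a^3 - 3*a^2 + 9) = -15*a^5 + 3*a^3 + 12*a^2 + a - 7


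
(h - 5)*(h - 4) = h^2 - 9*h + 20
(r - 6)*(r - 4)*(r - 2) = r^3 - 12*r^2 + 44*r - 48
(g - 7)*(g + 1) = g^2 - 6*g - 7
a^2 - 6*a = a*(a - 6)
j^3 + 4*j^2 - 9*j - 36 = (j - 3)*(j + 3)*(j + 4)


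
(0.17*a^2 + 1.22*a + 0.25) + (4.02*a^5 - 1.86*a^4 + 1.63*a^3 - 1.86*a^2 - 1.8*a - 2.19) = 4.02*a^5 - 1.86*a^4 + 1.63*a^3 - 1.69*a^2 - 0.58*a - 1.94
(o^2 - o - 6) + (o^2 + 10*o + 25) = 2*o^2 + 9*o + 19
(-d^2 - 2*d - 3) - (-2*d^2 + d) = d^2 - 3*d - 3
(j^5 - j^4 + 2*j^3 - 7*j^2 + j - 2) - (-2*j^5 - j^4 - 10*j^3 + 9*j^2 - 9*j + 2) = 3*j^5 + 12*j^3 - 16*j^2 + 10*j - 4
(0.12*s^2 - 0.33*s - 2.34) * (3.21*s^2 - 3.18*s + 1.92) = 0.3852*s^4 - 1.4409*s^3 - 6.2316*s^2 + 6.8076*s - 4.4928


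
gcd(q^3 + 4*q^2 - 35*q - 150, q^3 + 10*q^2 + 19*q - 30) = q + 5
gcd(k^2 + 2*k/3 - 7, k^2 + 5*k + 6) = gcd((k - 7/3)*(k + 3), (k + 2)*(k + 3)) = k + 3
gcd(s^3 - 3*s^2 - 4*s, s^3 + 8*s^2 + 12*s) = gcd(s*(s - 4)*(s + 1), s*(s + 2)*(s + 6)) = s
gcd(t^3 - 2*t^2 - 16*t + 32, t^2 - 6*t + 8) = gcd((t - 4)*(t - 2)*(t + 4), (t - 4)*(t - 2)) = t^2 - 6*t + 8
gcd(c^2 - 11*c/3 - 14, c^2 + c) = 1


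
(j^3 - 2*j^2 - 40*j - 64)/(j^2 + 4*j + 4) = (j^2 - 4*j - 32)/(j + 2)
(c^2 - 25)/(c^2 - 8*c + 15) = (c + 5)/(c - 3)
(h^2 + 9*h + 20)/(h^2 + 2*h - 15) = (h + 4)/(h - 3)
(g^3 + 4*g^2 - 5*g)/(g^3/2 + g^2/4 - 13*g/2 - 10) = 4*g*(g^2 + 4*g - 5)/(2*g^3 + g^2 - 26*g - 40)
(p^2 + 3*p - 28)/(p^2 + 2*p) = (p^2 + 3*p - 28)/(p*(p + 2))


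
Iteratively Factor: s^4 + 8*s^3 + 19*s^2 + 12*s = (s + 1)*(s^3 + 7*s^2 + 12*s) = s*(s + 1)*(s^2 + 7*s + 12) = s*(s + 1)*(s + 3)*(s + 4)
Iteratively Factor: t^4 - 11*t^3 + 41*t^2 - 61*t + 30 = (t - 1)*(t^3 - 10*t^2 + 31*t - 30) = (t - 3)*(t - 1)*(t^2 - 7*t + 10) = (t - 3)*(t - 2)*(t - 1)*(t - 5)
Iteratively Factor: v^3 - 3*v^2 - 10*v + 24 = (v + 3)*(v^2 - 6*v + 8) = (v - 4)*(v + 3)*(v - 2)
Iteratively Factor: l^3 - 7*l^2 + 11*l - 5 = (l - 1)*(l^2 - 6*l + 5) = (l - 5)*(l - 1)*(l - 1)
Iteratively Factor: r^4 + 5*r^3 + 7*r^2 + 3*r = (r + 1)*(r^3 + 4*r^2 + 3*r) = (r + 1)*(r + 3)*(r^2 + r) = (r + 1)^2*(r + 3)*(r)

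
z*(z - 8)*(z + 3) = z^3 - 5*z^2 - 24*z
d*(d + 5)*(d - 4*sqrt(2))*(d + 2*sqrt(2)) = d^4 - 2*sqrt(2)*d^3 + 5*d^3 - 16*d^2 - 10*sqrt(2)*d^2 - 80*d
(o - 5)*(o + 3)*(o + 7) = o^3 + 5*o^2 - 29*o - 105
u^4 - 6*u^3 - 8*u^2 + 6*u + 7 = (u - 7)*(u - 1)*(u + 1)^2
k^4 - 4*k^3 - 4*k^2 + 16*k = k*(k - 4)*(k - 2)*(k + 2)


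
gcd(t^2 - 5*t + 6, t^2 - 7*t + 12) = t - 3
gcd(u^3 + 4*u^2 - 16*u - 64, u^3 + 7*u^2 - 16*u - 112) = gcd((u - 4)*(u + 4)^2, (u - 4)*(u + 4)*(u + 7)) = u^2 - 16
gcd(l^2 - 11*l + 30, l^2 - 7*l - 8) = 1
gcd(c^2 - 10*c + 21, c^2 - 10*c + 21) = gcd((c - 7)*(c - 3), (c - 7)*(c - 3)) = c^2 - 10*c + 21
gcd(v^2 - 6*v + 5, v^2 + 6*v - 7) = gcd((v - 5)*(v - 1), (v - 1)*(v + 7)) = v - 1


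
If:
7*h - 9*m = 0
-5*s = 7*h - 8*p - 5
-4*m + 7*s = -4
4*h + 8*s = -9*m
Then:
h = 288/917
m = 32/131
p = -4549/7336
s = -396/917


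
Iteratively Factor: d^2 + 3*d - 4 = (d - 1)*(d + 4)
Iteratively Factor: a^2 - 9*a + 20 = (a - 5)*(a - 4)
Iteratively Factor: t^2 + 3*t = (t)*(t + 3)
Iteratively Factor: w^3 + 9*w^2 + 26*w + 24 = (w + 2)*(w^2 + 7*w + 12) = (w + 2)*(w + 4)*(w + 3)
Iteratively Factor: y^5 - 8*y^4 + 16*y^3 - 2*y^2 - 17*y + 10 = (y + 1)*(y^4 - 9*y^3 + 25*y^2 - 27*y + 10) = (y - 5)*(y + 1)*(y^3 - 4*y^2 + 5*y - 2) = (y - 5)*(y - 1)*(y + 1)*(y^2 - 3*y + 2) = (y - 5)*(y - 1)^2*(y + 1)*(y - 2)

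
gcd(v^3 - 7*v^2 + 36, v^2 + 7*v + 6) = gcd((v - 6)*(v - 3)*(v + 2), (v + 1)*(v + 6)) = 1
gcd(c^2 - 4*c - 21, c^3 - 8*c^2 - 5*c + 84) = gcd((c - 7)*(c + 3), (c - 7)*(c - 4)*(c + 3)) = c^2 - 4*c - 21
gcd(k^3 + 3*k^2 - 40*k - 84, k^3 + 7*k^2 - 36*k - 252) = k^2 + k - 42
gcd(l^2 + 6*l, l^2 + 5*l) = l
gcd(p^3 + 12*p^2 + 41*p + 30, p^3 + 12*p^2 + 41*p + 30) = p^3 + 12*p^2 + 41*p + 30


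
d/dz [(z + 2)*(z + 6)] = 2*z + 8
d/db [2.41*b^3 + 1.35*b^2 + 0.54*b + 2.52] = 7.23*b^2 + 2.7*b + 0.54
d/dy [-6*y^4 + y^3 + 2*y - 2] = -24*y^3 + 3*y^2 + 2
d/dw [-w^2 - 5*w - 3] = -2*w - 5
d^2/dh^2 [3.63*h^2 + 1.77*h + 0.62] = 7.26000000000000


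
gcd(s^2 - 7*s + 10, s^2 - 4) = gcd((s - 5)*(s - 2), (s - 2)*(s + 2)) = s - 2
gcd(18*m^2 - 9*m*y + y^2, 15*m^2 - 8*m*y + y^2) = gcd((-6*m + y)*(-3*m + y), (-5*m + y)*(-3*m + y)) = -3*m + y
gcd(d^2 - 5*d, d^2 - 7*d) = d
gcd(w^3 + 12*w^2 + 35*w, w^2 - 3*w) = w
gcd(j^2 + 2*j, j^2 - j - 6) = j + 2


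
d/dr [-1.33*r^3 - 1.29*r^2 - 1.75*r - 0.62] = -3.99*r^2 - 2.58*r - 1.75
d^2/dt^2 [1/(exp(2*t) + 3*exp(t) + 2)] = (2*(2*exp(t) + 3)^2*exp(t) - (4*exp(t) + 3)*(exp(2*t) + 3*exp(t) + 2))*exp(t)/(exp(2*t) + 3*exp(t) + 2)^3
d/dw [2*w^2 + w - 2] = 4*w + 1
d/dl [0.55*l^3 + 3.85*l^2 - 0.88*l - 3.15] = 1.65*l^2 + 7.7*l - 0.88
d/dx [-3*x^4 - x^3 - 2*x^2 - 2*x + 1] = -12*x^3 - 3*x^2 - 4*x - 2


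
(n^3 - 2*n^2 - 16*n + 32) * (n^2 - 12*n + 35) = n^5 - 14*n^4 + 43*n^3 + 154*n^2 - 944*n + 1120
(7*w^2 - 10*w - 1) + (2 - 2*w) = 7*w^2 - 12*w + 1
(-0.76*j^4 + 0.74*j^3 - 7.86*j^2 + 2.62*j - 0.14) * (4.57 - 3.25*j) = 2.47*j^5 - 5.8782*j^4 + 28.9268*j^3 - 44.4352*j^2 + 12.4284*j - 0.6398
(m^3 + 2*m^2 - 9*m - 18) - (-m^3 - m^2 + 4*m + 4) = 2*m^3 + 3*m^2 - 13*m - 22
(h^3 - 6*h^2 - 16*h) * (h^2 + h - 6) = h^5 - 5*h^4 - 28*h^3 + 20*h^2 + 96*h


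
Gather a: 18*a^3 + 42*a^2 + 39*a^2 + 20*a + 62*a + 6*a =18*a^3 + 81*a^2 + 88*a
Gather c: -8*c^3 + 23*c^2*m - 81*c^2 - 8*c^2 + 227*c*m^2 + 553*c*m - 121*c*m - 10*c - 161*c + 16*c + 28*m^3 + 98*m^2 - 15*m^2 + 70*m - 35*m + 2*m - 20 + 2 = -8*c^3 + c^2*(23*m - 89) + c*(227*m^2 + 432*m - 155) + 28*m^3 + 83*m^2 + 37*m - 18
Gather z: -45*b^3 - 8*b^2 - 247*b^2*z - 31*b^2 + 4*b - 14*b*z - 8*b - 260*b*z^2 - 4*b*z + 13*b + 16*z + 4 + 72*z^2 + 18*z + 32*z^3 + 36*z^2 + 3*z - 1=-45*b^3 - 39*b^2 + 9*b + 32*z^3 + z^2*(108 - 260*b) + z*(-247*b^2 - 18*b + 37) + 3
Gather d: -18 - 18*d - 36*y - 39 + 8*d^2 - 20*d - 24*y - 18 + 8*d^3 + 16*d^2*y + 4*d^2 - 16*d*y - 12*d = 8*d^3 + d^2*(16*y + 12) + d*(-16*y - 50) - 60*y - 75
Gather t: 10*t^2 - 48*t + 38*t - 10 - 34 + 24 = 10*t^2 - 10*t - 20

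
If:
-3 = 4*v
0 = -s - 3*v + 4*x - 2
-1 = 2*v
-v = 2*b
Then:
No Solution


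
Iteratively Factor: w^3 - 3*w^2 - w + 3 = (w + 1)*(w^2 - 4*w + 3) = (w - 1)*(w + 1)*(w - 3)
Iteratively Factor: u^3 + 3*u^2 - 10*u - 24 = (u + 4)*(u^2 - u - 6) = (u - 3)*(u + 4)*(u + 2)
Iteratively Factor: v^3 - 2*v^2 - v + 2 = (v - 1)*(v^2 - v - 2) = (v - 2)*(v - 1)*(v + 1)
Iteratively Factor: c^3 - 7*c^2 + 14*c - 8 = (c - 1)*(c^2 - 6*c + 8) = (c - 4)*(c - 1)*(c - 2)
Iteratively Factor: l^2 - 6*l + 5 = (l - 1)*(l - 5)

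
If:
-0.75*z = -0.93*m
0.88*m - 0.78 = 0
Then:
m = 0.89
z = 1.10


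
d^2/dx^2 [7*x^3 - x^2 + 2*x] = 42*x - 2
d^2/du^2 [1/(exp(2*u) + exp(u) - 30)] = (2*(2*exp(u) + 1)^2*exp(u) - (4*exp(u) + 1)*(exp(2*u) + exp(u) - 30))*exp(u)/(exp(2*u) + exp(u) - 30)^3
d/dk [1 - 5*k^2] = -10*k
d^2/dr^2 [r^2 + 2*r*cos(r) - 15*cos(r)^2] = -2*r*cos(r) - 60*sin(r)^2 - 4*sin(r) + 32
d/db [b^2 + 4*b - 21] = 2*b + 4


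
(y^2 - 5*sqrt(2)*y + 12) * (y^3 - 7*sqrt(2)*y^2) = y^5 - 12*sqrt(2)*y^4 + 82*y^3 - 84*sqrt(2)*y^2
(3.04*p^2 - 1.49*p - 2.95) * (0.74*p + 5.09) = 2.2496*p^3 + 14.371*p^2 - 9.7671*p - 15.0155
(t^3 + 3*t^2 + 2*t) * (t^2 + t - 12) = t^5 + 4*t^4 - 7*t^3 - 34*t^2 - 24*t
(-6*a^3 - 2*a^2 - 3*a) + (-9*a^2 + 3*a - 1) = -6*a^3 - 11*a^2 - 1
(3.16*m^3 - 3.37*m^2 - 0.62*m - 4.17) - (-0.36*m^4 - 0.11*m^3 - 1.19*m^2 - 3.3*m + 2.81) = 0.36*m^4 + 3.27*m^3 - 2.18*m^2 + 2.68*m - 6.98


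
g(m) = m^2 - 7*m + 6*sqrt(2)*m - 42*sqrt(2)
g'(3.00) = 7.49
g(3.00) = -45.94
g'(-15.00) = -28.51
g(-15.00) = 143.32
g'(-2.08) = -2.67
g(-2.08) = -58.16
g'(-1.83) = -2.17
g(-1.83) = -58.77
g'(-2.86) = -4.23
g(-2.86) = -55.47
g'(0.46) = 2.41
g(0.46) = -58.50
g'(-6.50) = -11.51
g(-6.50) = -26.80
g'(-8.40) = -15.31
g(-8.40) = -1.31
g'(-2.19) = -2.89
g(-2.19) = -57.85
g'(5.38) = 12.25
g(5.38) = -22.46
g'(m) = 2*m - 7 + 6*sqrt(2)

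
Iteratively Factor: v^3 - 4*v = (v - 2)*(v^2 + 2*v) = v*(v - 2)*(v + 2)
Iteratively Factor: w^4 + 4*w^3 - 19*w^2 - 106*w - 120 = (w + 4)*(w^3 - 19*w - 30) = (w + 3)*(w + 4)*(w^2 - 3*w - 10) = (w + 2)*(w + 3)*(w + 4)*(w - 5)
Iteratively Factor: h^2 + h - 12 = (h + 4)*(h - 3)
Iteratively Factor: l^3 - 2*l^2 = (l)*(l^2 - 2*l) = l^2*(l - 2)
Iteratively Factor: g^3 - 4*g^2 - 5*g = (g)*(g^2 - 4*g - 5) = g*(g + 1)*(g - 5)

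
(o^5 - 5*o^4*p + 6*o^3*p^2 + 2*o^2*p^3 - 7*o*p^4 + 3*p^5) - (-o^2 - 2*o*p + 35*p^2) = o^5 - 5*o^4*p + 6*o^3*p^2 + 2*o^2*p^3 + o^2 - 7*o*p^4 + 2*o*p + 3*p^5 - 35*p^2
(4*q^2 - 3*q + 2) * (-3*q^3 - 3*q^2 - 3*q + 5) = -12*q^5 - 3*q^4 - 9*q^3 + 23*q^2 - 21*q + 10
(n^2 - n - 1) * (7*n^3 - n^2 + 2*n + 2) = 7*n^5 - 8*n^4 - 4*n^3 + n^2 - 4*n - 2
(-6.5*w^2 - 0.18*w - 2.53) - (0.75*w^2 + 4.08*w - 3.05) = -7.25*w^2 - 4.26*w + 0.52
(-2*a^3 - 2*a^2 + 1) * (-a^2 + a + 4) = 2*a^5 - 10*a^3 - 9*a^2 + a + 4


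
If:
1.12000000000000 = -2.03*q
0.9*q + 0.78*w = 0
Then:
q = -0.55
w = 0.64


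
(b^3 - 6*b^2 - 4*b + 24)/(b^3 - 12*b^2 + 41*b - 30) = (b^2 - 4)/(b^2 - 6*b + 5)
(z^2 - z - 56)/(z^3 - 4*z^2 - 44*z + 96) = (z + 7)/(z^2 + 4*z - 12)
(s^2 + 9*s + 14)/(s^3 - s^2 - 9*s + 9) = (s^2 + 9*s + 14)/(s^3 - s^2 - 9*s + 9)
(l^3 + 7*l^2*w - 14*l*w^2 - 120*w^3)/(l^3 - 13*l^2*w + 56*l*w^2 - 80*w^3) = (l^2 + 11*l*w + 30*w^2)/(l^2 - 9*l*w + 20*w^2)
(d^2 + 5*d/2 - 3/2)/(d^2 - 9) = (d - 1/2)/(d - 3)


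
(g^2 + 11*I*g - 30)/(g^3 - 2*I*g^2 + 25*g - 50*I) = (g + 6*I)/(g^2 - 7*I*g - 10)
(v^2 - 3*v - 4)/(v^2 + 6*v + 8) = (v^2 - 3*v - 4)/(v^2 + 6*v + 8)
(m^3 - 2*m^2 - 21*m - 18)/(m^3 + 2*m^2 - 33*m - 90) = (m + 1)/(m + 5)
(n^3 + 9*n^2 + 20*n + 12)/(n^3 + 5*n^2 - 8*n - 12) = (n + 2)/(n - 2)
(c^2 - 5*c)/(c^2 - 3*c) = (c - 5)/(c - 3)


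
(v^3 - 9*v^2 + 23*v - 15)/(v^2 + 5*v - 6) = (v^2 - 8*v + 15)/(v + 6)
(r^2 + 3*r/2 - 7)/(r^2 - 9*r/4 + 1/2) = 2*(2*r + 7)/(4*r - 1)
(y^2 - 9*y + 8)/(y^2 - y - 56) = (y - 1)/(y + 7)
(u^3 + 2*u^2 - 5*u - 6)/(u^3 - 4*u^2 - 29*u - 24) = (u - 2)/(u - 8)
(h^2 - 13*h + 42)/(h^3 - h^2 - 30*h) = (h - 7)/(h*(h + 5))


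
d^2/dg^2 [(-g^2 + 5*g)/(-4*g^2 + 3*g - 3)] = 8*(-17*g^3 - 9*g^2 + 45*g - 9)/(64*g^6 - 144*g^5 + 252*g^4 - 243*g^3 + 189*g^2 - 81*g + 27)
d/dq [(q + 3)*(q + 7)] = 2*q + 10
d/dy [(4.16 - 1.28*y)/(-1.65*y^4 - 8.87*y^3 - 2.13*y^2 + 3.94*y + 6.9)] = (-6.336*y^4 + 4.7488*y^3 + 107.9712*y^2 + 17.7216*y - 25.2224)/(2.7225*y^8 + 29.271*y^7 + 85.7059*y^6 + 24.7842*y^5 - 88.1287*y^4 - 139.1904*y^3 - 13.8704*y^2 + 54.372*y + 47.61)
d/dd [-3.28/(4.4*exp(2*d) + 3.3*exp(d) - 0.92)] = (28.864*exp(d) + 10.824)*exp(d)/(4.4*exp(2*d) + 3.3*exp(d) - 0.92)^2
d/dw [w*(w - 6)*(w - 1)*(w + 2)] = 4*w^3 - 15*w^2 - 16*w + 12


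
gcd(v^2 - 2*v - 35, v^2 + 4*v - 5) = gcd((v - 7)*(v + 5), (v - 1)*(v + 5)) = v + 5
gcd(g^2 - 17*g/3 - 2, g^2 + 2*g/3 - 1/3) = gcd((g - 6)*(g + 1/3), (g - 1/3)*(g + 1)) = 1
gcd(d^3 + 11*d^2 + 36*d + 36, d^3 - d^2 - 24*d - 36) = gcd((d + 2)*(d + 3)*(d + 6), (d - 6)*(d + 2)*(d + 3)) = d^2 + 5*d + 6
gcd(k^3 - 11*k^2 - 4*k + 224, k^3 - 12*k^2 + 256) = k^2 - 4*k - 32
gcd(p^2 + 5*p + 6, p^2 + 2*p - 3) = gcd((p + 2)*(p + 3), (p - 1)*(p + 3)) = p + 3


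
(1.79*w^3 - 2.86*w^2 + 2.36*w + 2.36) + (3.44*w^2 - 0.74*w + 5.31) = 1.79*w^3 + 0.58*w^2 + 1.62*w + 7.67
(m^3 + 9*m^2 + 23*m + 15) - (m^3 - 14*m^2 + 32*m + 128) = 23*m^2 - 9*m - 113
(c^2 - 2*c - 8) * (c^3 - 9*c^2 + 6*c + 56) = c^5 - 11*c^4 + 16*c^3 + 116*c^2 - 160*c - 448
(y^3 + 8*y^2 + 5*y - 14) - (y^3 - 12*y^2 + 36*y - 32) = 20*y^2 - 31*y + 18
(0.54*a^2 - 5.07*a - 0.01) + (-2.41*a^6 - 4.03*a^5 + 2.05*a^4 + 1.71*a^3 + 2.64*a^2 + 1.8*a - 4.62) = -2.41*a^6 - 4.03*a^5 + 2.05*a^4 + 1.71*a^3 + 3.18*a^2 - 3.27*a - 4.63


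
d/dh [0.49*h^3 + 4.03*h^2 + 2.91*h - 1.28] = 1.47*h^2 + 8.06*h + 2.91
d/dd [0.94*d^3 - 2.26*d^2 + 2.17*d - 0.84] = 2.82*d^2 - 4.52*d + 2.17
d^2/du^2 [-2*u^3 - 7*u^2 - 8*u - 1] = -12*u - 14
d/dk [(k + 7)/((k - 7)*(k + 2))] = (-k^2 - 14*k + 21)/(k^4 - 10*k^3 - 3*k^2 + 140*k + 196)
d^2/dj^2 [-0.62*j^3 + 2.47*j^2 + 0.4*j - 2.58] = 4.94 - 3.72*j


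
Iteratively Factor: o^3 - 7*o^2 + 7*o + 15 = (o - 3)*(o^2 - 4*o - 5) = (o - 3)*(o + 1)*(o - 5)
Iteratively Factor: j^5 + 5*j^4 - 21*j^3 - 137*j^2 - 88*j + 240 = (j - 1)*(j^4 + 6*j^3 - 15*j^2 - 152*j - 240) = (j - 1)*(j + 4)*(j^3 + 2*j^2 - 23*j - 60) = (j - 1)*(j + 3)*(j + 4)*(j^2 - j - 20) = (j - 5)*(j - 1)*(j + 3)*(j + 4)*(j + 4)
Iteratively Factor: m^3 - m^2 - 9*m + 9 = (m - 3)*(m^2 + 2*m - 3) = (m - 3)*(m - 1)*(m + 3)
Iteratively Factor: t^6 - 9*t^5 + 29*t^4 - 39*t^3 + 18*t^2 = (t)*(t^5 - 9*t^4 + 29*t^3 - 39*t^2 + 18*t) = t*(t - 2)*(t^4 - 7*t^3 + 15*t^2 - 9*t) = t*(t - 2)*(t - 1)*(t^3 - 6*t^2 + 9*t) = t*(t - 3)*(t - 2)*(t - 1)*(t^2 - 3*t) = t^2*(t - 3)*(t - 2)*(t - 1)*(t - 3)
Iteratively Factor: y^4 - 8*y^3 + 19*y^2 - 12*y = (y - 4)*(y^3 - 4*y^2 + 3*y) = (y - 4)*(y - 1)*(y^2 - 3*y) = (y - 4)*(y - 3)*(y - 1)*(y)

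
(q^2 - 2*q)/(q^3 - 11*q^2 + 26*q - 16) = q/(q^2 - 9*q + 8)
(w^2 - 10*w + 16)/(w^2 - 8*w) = (w - 2)/w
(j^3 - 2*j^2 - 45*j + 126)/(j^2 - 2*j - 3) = (j^2 + j - 42)/(j + 1)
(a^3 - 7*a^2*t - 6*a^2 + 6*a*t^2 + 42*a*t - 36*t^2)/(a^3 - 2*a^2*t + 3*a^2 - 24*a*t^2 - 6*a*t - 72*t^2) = (a^2 - a*t - 6*a + 6*t)/(a^2 + 4*a*t + 3*a + 12*t)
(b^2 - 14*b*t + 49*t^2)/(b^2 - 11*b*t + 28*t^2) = (-b + 7*t)/(-b + 4*t)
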